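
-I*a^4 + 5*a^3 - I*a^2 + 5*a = a*(a - I)*(a + 5*I)*(-I*a + 1)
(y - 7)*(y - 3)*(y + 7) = y^3 - 3*y^2 - 49*y + 147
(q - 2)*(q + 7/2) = q^2 + 3*q/2 - 7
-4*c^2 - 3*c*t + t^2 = (-4*c + t)*(c + t)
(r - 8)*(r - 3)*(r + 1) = r^3 - 10*r^2 + 13*r + 24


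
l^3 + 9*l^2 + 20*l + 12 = (l + 1)*(l + 2)*(l + 6)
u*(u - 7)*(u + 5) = u^3 - 2*u^2 - 35*u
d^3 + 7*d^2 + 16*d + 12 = (d + 2)^2*(d + 3)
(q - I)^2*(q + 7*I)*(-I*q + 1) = -I*q^4 + 6*q^3 - 8*I*q^2 + 6*q - 7*I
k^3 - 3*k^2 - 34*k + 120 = (k - 5)*(k - 4)*(k + 6)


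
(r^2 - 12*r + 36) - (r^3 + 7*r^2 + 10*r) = -r^3 - 6*r^2 - 22*r + 36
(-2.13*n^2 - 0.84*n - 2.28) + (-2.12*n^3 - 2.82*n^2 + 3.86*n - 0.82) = -2.12*n^3 - 4.95*n^2 + 3.02*n - 3.1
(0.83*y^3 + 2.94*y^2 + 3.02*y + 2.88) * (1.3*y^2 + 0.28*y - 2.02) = 1.079*y^5 + 4.0544*y^4 + 3.0726*y^3 - 1.3492*y^2 - 5.294*y - 5.8176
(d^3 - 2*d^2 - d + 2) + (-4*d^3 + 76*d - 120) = -3*d^3 - 2*d^2 + 75*d - 118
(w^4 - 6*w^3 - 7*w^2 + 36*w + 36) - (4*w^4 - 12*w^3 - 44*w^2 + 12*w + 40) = -3*w^4 + 6*w^3 + 37*w^2 + 24*w - 4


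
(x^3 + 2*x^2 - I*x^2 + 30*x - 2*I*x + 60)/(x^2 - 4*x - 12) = (x^2 - I*x + 30)/(x - 6)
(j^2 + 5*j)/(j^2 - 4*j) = (j + 5)/(j - 4)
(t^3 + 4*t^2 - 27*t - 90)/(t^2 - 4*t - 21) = (t^2 + t - 30)/(t - 7)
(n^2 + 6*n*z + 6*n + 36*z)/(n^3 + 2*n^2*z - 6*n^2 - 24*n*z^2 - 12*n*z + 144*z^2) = (-n - 6)/(-n^2 + 4*n*z + 6*n - 24*z)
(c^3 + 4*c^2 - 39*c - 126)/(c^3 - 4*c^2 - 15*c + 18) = (c + 7)/(c - 1)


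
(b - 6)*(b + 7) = b^2 + b - 42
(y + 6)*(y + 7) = y^2 + 13*y + 42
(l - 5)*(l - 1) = l^2 - 6*l + 5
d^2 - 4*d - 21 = (d - 7)*(d + 3)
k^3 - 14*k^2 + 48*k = k*(k - 8)*(k - 6)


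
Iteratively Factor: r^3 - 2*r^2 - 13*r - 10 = (r + 1)*(r^2 - 3*r - 10) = (r + 1)*(r + 2)*(r - 5)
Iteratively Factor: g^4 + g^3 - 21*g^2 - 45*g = (g)*(g^3 + g^2 - 21*g - 45) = g*(g + 3)*(g^2 - 2*g - 15) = g*(g - 5)*(g + 3)*(g + 3)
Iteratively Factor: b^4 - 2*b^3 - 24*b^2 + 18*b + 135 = (b + 3)*(b^3 - 5*b^2 - 9*b + 45) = (b - 3)*(b + 3)*(b^2 - 2*b - 15) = (b - 5)*(b - 3)*(b + 3)*(b + 3)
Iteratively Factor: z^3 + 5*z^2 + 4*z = (z)*(z^2 + 5*z + 4) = z*(z + 1)*(z + 4)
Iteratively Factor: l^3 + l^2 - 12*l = (l + 4)*(l^2 - 3*l) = (l - 3)*(l + 4)*(l)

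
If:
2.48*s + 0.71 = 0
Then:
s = -0.29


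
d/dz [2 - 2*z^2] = -4*z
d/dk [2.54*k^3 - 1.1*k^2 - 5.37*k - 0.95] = 7.62*k^2 - 2.2*k - 5.37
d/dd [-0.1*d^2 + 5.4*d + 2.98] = 5.4 - 0.2*d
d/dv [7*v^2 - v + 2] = 14*v - 1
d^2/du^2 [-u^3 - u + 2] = -6*u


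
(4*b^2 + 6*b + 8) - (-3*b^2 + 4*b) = 7*b^2 + 2*b + 8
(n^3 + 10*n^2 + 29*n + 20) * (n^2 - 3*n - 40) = n^5 + 7*n^4 - 41*n^3 - 467*n^2 - 1220*n - 800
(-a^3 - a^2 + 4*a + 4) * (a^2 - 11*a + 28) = -a^5 + 10*a^4 - 13*a^3 - 68*a^2 + 68*a + 112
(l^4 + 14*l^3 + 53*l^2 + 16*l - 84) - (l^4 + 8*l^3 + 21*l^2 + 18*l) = 6*l^3 + 32*l^2 - 2*l - 84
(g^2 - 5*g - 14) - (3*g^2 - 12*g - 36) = -2*g^2 + 7*g + 22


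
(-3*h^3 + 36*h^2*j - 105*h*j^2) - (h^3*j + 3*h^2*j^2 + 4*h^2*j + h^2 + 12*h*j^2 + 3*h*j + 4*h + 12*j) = -h^3*j - 3*h^3 - 3*h^2*j^2 + 32*h^2*j - h^2 - 117*h*j^2 - 3*h*j - 4*h - 12*j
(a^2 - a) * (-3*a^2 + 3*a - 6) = -3*a^4 + 6*a^3 - 9*a^2 + 6*a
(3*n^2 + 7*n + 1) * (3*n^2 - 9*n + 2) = 9*n^4 - 6*n^3 - 54*n^2 + 5*n + 2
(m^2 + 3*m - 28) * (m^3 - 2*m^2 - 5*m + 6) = m^5 + m^4 - 39*m^3 + 47*m^2 + 158*m - 168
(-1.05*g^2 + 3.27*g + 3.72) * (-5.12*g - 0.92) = 5.376*g^3 - 15.7764*g^2 - 22.0548*g - 3.4224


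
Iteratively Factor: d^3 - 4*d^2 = (d - 4)*(d^2) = d*(d - 4)*(d)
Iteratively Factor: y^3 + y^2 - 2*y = (y + 2)*(y^2 - y) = (y - 1)*(y + 2)*(y)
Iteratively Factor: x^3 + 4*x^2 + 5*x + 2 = (x + 1)*(x^2 + 3*x + 2) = (x + 1)^2*(x + 2)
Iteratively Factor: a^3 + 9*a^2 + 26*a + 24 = (a + 3)*(a^2 + 6*a + 8) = (a + 3)*(a + 4)*(a + 2)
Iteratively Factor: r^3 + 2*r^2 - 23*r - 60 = (r + 4)*(r^2 - 2*r - 15) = (r - 5)*(r + 4)*(r + 3)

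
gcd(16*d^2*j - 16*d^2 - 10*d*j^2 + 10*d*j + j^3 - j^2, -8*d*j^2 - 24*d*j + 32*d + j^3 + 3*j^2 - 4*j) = 8*d*j - 8*d - j^2 + j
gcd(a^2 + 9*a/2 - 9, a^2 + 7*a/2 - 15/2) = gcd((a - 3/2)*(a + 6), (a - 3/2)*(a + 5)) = a - 3/2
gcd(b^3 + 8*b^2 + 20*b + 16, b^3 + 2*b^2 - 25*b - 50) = b + 2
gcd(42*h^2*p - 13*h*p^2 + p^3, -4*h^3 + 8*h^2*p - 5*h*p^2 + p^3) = 1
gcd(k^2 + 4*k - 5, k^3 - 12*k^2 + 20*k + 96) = 1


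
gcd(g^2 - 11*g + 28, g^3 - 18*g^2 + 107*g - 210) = g - 7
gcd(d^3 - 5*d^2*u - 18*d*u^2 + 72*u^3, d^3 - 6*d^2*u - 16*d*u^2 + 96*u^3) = -d^2 + 2*d*u + 24*u^2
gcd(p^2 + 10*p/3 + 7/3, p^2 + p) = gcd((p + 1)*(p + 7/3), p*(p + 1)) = p + 1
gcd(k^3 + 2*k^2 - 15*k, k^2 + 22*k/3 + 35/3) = k + 5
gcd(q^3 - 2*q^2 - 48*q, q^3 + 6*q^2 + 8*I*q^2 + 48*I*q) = q^2 + 6*q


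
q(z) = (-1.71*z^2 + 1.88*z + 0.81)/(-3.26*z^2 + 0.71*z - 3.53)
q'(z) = (1.88 - 3.42*z)/(-3.26*z^2 + 0.71*z - 3.53) + (6.52*z - 0.71)*(-1.71*z^2 + 1.88*z + 0.81)/(-3.26*z^2 + 0.71*z - 3.53)^2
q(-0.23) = -0.07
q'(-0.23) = -0.73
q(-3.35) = 0.58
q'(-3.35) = -0.01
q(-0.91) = 0.34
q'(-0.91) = -0.40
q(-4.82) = 0.58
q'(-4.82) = 0.00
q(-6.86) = 0.57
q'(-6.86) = 0.00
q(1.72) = 0.08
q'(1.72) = 0.26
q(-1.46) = 0.48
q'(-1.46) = -0.17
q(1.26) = -0.06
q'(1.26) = 0.37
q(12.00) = 0.48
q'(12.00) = 0.00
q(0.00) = -0.23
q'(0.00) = -0.58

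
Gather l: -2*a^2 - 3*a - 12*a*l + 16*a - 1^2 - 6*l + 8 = -2*a^2 + 13*a + l*(-12*a - 6) + 7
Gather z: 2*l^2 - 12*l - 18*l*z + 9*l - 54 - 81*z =2*l^2 - 3*l + z*(-18*l - 81) - 54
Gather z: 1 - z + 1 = 2 - z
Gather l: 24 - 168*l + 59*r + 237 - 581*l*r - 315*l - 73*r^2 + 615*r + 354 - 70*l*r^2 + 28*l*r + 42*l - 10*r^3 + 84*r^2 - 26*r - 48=l*(-70*r^2 - 553*r - 441) - 10*r^3 + 11*r^2 + 648*r + 567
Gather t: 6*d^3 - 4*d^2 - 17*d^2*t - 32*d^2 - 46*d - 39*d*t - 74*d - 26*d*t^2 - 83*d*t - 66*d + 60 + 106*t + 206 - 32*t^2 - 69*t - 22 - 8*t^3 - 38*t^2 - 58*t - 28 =6*d^3 - 36*d^2 - 186*d - 8*t^3 + t^2*(-26*d - 70) + t*(-17*d^2 - 122*d - 21) + 216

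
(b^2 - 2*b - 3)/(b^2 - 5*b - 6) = (b - 3)/(b - 6)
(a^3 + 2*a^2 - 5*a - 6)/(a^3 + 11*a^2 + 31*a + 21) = (a - 2)/(a + 7)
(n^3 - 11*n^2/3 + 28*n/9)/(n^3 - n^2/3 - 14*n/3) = (n - 4/3)/(n + 2)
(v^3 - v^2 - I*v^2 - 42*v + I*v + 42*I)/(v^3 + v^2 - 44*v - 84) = (v - I)/(v + 2)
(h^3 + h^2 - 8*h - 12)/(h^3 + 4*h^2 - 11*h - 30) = (h + 2)/(h + 5)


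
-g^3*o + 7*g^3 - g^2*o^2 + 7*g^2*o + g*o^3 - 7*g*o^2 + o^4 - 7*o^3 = (-g + o)*(g + o)^2*(o - 7)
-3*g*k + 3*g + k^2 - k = (-3*g + k)*(k - 1)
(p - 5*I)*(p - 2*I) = p^2 - 7*I*p - 10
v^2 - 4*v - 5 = (v - 5)*(v + 1)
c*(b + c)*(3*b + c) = 3*b^2*c + 4*b*c^2 + c^3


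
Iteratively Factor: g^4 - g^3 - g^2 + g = (g - 1)*(g^3 - g) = (g - 1)*(g + 1)*(g^2 - g) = g*(g - 1)*(g + 1)*(g - 1)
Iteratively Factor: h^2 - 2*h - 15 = (h + 3)*(h - 5)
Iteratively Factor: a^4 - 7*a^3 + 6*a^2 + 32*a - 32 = (a - 4)*(a^3 - 3*a^2 - 6*a + 8) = (a - 4)*(a + 2)*(a^2 - 5*a + 4) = (a - 4)^2*(a + 2)*(a - 1)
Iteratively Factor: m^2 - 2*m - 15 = (m + 3)*(m - 5)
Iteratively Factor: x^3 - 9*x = (x)*(x^2 - 9) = x*(x + 3)*(x - 3)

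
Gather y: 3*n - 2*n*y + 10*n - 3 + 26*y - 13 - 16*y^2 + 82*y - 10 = 13*n - 16*y^2 + y*(108 - 2*n) - 26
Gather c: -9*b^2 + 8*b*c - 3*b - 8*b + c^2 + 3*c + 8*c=-9*b^2 - 11*b + c^2 + c*(8*b + 11)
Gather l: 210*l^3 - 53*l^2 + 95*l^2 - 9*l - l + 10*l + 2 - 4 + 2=210*l^3 + 42*l^2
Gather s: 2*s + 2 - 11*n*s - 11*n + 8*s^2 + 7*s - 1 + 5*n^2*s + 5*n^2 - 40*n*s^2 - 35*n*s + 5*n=5*n^2 - 6*n + s^2*(8 - 40*n) + s*(5*n^2 - 46*n + 9) + 1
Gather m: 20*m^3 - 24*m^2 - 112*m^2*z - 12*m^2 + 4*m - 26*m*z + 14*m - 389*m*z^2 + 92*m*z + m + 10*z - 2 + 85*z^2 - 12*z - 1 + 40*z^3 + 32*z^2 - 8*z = 20*m^3 + m^2*(-112*z - 36) + m*(-389*z^2 + 66*z + 19) + 40*z^3 + 117*z^2 - 10*z - 3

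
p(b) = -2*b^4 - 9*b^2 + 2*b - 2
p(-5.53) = -2158.67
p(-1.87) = -61.67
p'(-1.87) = 87.97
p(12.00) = -42746.00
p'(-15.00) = 27272.00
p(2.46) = -124.79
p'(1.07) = -27.06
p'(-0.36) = 8.85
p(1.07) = -12.79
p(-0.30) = -3.43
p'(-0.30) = 7.62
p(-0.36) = -3.92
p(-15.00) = -103307.00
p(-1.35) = -27.75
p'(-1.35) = 45.98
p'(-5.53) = 1454.44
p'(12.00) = -14038.00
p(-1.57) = -39.48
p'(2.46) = -161.38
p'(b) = -8*b^3 - 18*b + 2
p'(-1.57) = 61.22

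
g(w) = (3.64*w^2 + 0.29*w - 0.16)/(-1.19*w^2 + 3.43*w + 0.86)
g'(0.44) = 1.28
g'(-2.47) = 0.29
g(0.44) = 0.31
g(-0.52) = -0.54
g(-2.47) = -1.43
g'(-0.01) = 1.09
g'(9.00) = 0.26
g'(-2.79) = 0.26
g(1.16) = 1.57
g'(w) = (2.38*w - 3.43)*(3.64*w^2 + 0.29*w - 0.16)/(-1.19*w^2 + 3.43*w + 0.86)^2 + (7.28*w + 0.29)/(-1.19*w^2 + 3.43*w + 0.86)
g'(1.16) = 2.37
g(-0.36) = -0.39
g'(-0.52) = 0.78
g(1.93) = 4.58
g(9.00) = -4.60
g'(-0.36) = 1.23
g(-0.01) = -0.20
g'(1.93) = 6.45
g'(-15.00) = 0.03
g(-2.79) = -1.52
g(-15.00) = -2.56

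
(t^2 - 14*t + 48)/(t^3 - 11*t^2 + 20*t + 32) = (t - 6)/(t^2 - 3*t - 4)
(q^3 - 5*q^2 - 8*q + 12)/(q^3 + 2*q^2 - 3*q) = (q^2 - 4*q - 12)/(q*(q + 3))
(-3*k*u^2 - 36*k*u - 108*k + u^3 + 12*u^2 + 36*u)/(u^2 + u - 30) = (-3*k*u - 18*k + u^2 + 6*u)/(u - 5)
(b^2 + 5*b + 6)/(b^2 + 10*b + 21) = (b + 2)/(b + 7)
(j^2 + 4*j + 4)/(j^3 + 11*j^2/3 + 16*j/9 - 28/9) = 9*(j + 2)/(9*j^2 + 15*j - 14)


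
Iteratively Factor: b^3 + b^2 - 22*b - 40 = (b + 2)*(b^2 - b - 20) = (b + 2)*(b + 4)*(b - 5)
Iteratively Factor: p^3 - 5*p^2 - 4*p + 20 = (p + 2)*(p^2 - 7*p + 10) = (p - 5)*(p + 2)*(p - 2)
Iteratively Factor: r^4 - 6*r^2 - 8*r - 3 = (r + 1)*(r^3 - r^2 - 5*r - 3) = (r + 1)^2*(r^2 - 2*r - 3) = (r - 3)*(r + 1)^2*(r + 1)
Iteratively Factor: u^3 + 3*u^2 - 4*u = (u - 1)*(u^2 + 4*u) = u*(u - 1)*(u + 4)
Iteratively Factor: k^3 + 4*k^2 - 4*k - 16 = (k + 4)*(k^2 - 4) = (k + 2)*(k + 4)*(k - 2)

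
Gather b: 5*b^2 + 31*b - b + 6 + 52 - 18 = 5*b^2 + 30*b + 40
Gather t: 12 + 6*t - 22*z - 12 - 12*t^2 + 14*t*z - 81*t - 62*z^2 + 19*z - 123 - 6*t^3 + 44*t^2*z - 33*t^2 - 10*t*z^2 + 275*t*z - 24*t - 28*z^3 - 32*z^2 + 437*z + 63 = -6*t^3 + t^2*(44*z - 45) + t*(-10*z^2 + 289*z - 99) - 28*z^3 - 94*z^2 + 434*z - 60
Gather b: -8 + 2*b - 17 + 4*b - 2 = 6*b - 27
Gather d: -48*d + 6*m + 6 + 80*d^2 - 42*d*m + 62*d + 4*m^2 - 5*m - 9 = 80*d^2 + d*(14 - 42*m) + 4*m^2 + m - 3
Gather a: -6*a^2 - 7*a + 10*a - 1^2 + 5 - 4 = -6*a^2 + 3*a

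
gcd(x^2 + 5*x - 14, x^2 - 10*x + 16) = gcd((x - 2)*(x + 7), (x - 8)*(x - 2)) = x - 2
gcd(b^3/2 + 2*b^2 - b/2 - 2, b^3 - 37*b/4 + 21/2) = 1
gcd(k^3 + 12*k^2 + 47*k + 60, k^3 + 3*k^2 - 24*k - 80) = k + 4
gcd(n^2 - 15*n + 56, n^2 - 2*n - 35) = n - 7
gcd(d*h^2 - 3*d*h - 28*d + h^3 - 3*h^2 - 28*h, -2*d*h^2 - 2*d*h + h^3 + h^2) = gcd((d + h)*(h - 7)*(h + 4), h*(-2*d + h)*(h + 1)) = 1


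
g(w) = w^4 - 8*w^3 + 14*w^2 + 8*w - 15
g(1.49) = 6.47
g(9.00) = 1920.00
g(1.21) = 3.15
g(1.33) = 4.71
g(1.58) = 7.27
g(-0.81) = -7.61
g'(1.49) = 9.67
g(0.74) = -4.36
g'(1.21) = 13.83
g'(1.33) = 12.20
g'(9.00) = 1232.00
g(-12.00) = 36465.00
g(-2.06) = 115.87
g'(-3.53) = -565.85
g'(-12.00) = -10696.00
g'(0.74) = 17.20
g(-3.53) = 638.38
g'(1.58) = 8.10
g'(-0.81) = -32.55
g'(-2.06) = -186.49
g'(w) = 4*w^3 - 24*w^2 + 28*w + 8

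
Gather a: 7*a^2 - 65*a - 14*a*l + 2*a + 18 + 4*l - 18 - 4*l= 7*a^2 + a*(-14*l - 63)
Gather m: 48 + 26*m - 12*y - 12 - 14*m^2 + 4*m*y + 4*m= -14*m^2 + m*(4*y + 30) - 12*y + 36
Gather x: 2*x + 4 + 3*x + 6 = 5*x + 10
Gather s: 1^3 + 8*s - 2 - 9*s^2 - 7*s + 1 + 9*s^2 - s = 0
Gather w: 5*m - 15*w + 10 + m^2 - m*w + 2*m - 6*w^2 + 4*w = m^2 + 7*m - 6*w^2 + w*(-m - 11) + 10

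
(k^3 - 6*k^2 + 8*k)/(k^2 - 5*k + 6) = k*(k - 4)/(k - 3)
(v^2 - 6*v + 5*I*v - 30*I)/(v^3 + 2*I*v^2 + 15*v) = (v - 6)/(v*(v - 3*I))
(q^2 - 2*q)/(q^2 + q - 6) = q/(q + 3)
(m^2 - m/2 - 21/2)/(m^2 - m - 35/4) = 2*(m + 3)/(2*m + 5)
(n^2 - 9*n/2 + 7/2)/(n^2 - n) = (n - 7/2)/n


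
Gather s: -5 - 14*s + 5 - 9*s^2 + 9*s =-9*s^2 - 5*s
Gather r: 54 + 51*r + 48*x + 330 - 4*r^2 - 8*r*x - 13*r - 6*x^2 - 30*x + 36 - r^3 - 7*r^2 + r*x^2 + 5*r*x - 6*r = -r^3 - 11*r^2 + r*(x^2 - 3*x + 32) - 6*x^2 + 18*x + 420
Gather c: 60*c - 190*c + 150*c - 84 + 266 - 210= 20*c - 28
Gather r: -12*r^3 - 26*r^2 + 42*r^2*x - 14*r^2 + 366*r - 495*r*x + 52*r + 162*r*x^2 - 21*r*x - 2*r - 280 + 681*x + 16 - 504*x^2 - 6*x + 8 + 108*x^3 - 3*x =-12*r^3 + r^2*(42*x - 40) + r*(162*x^2 - 516*x + 416) + 108*x^3 - 504*x^2 + 672*x - 256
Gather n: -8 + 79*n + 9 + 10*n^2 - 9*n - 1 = 10*n^2 + 70*n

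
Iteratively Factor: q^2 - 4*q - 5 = (q + 1)*(q - 5)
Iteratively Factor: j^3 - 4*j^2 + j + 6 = (j - 2)*(j^2 - 2*j - 3) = (j - 3)*(j - 2)*(j + 1)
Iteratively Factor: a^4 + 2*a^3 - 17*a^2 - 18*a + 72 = (a + 4)*(a^3 - 2*a^2 - 9*a + 18) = (a + 3)*(a + 4)*(a^2 - 5*a + 6) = (a - 2)*(a + 3)*(a + 4)*(a - 3)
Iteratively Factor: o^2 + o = (o)*(o + 1)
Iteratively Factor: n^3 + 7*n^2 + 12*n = (n)*(n^2 + 7*n + 12) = n*(n + 4)*(n + 3)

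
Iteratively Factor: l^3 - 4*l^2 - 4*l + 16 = (l - 4)*(l^2 - 4) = (l - 4)*(l - 2)*(l + 2)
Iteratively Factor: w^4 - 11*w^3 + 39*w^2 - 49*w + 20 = (w - 1)*(w^3 - 10*w^2 + 29*w - 20) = (w - 1)^2*(w^2 - 9*w + 20) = (w - 4)*(w - 1)^2*(w - 5)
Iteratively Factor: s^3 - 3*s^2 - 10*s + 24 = (s + 3)*(s^2 - 6*s + 8) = (s - 2)*(s + 3)*(s - 4)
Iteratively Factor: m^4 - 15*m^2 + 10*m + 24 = (m + 4)*(m^3 - 4*m^2 + m + 6) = (m - 3)*(m + 4)*(m^2 - m - 2) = (m - 3)*(m - 2)*(m + 4)*(m + 1)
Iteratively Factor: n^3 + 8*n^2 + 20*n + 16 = (n + 4)*(n^2 + 4*n + 4) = (n + 2)*(n + 4)*(n + 2)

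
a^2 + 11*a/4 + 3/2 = (a + 3/4)*(a + 2)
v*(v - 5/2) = v^2 - 5*v/2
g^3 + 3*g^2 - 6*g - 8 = (g - 2)*(g + 1)*(g + 4)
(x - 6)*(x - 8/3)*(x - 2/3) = x^3 - 28*x^2/3 + 196*x/9 - 32/3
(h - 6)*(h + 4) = h^2 - 2*h - 24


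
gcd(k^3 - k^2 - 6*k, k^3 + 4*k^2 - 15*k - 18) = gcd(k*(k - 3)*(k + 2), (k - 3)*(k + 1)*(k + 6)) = k - 3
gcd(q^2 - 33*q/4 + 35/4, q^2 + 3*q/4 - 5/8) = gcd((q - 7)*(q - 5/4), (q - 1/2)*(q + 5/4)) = 1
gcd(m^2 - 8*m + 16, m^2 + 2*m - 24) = m - 4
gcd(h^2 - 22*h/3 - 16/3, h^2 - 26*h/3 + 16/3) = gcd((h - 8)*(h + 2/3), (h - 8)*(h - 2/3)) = h - 8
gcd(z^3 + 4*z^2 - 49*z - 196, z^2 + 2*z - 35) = z + 7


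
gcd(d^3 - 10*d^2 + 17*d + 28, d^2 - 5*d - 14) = d - 7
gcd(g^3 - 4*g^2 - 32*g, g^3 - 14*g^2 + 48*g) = g^2 - 8*g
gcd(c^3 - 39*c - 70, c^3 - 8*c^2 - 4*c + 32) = c + 2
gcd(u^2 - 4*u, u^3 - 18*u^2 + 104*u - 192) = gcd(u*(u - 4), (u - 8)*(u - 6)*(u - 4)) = u - 4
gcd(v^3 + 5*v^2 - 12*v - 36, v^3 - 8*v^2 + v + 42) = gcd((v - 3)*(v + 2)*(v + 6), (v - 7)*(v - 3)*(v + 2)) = v^2 - v - 6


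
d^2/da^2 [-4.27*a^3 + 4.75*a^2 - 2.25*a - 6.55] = 9.5 - 25.62*a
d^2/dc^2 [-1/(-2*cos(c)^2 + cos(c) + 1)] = (16*sin(c)^4 - 17*sin(c)^2 + 13*cos(c)/2 - 3*cos(3*c)/2 - 5)/(2*sin(c)^2 + cos(c) - 1)^3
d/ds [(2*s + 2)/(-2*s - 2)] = 0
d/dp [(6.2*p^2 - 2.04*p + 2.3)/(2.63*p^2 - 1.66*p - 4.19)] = (-4.9268*p^2 - 64.054*p + 12.3656)/(6.9169*p^4 - 8.7316*p^3 - 19.2838*p^2 + 13.9108*p + 17.5561)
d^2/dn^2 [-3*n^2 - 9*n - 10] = -6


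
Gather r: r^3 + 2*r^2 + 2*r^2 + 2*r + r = r^3 + 4*r^2 + 3*r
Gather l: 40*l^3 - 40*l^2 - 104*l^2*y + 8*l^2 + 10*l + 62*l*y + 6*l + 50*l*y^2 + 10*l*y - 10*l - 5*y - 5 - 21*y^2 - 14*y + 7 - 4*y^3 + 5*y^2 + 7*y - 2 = 40*l^3 + l^2*(-104*y - 32) + l*(50*y^2 + 72*y + 6) - 4*y^3 - 16*y^2 - 12*y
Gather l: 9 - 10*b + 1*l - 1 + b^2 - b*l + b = b^2 - 9*b + l*(1 - b) + 8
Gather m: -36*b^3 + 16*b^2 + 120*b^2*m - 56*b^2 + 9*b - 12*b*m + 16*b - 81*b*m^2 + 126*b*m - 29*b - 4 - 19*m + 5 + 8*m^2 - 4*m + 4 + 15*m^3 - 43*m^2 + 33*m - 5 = -36*b^3 - 40*b^2 - 4*b + 15*m^3 + m^2*(-81*b - 35) + m*(120*b^2 + 114*b + 10)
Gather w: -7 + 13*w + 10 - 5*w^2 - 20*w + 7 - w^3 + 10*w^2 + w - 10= -w^3 + 5*w^2 - 6*w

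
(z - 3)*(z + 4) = z^2 + z - 12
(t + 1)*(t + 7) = t^2 + 8*t + 7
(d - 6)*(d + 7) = d^2 + d - 42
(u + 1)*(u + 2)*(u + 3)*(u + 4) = u^4 + 10*u^3 + 35*u^2 + 50*u + 24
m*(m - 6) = m^2 - 6*m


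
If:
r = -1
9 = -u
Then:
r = -1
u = -9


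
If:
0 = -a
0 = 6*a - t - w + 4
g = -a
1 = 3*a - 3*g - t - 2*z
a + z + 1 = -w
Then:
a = 0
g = 0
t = 3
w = 1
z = -2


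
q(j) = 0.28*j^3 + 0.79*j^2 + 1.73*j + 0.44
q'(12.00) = 141.65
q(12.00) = 618.80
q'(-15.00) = 167.03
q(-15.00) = -792.76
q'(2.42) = 10.47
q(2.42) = 13.22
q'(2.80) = 12.74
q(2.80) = 17.62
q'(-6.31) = 25.21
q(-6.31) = -49.37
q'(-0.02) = 1.70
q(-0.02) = 0.41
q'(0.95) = 3.99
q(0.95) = 3.04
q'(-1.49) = 1.24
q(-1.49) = -1.31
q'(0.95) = 3.99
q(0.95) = 3.04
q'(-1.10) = 1.01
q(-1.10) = -0.88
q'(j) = 0.84*j^2 + 1.58*j + 1.73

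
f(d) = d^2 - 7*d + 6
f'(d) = 2*d - 7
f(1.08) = -0.39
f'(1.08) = -4.84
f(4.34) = -5.54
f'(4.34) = 1.68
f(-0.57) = 10.31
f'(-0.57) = -8.14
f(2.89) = -5.88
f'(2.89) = -1.22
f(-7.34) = 111.26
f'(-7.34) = -21.68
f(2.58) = -5.40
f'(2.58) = -1.84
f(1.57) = -2.53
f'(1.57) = -3.86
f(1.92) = -3.75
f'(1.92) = -3.16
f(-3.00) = 36.00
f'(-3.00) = -13.00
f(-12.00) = 234.00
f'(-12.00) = -31.00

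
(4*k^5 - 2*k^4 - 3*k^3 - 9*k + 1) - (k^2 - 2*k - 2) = 4*k^5 - 2*k^4 - 3*k^3 - k^2 - 7*k + 3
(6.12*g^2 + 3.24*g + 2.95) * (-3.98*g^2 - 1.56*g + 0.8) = -24.3576*g^4 - 22.4424*g^3 - 11.8994*g^2 - 2.01*g + 2.36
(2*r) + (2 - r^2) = -r^2 + 2*r + 2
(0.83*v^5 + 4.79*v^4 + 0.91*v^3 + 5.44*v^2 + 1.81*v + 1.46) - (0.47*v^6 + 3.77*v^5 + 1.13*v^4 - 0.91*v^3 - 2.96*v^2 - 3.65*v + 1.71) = -0.47*v^6 - 2.94*v^5 + 3.66*v^4 + 1.82*v^3 + 8.4*v^2 + 5.46*v - 0.25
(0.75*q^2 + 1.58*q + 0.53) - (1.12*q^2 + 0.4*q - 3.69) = -0.37*q^2 + 1.18*q + 4.22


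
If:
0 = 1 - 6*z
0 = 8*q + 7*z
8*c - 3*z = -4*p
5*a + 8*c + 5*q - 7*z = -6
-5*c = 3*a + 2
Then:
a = -217/48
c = 37/16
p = -9/2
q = -7/48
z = 1/6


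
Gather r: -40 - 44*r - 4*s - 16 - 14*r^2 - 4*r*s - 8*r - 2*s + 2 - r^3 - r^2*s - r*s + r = -r^3 + r^2*(-s - 14) + r*(-5*s - 51) - 6*s - 54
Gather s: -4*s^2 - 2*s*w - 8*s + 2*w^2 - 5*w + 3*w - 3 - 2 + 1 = -4*s^2 + s*(-2*w - 8) + 2*w^2 - 2*w - 4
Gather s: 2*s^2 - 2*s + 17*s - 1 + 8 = 2*s^2 + 15*s + 7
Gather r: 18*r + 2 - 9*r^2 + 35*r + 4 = -9*r^2 + 53*r + 6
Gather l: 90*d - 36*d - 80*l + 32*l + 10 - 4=54*d - 48*l + 6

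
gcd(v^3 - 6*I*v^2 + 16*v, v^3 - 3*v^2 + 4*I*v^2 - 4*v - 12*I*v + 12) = v + 2*I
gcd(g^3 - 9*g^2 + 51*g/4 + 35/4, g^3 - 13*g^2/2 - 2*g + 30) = g - 5/2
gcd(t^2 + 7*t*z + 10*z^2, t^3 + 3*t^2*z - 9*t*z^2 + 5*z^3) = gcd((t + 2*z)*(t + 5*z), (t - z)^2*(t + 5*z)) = t + 5*z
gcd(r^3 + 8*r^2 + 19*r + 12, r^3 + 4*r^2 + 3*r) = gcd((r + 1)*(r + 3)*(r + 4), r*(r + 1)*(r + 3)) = r^2 + 4*r + 3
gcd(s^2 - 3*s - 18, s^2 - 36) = s - 6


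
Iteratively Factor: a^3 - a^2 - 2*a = (a)*(a^2 - a - 2) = a*(a + 1)*(a - 2)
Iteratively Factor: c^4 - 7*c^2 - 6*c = (c)*(c^3 - 7*c - 6) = c*(c - 3)*(c^2 + 3*c + 2) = c*(c - 3)*(c + 2)*(c + 1)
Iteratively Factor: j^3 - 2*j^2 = (j)*(j^2 - 2*j) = j^2*(j - 2)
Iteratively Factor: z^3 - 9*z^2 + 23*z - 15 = (z - 1)*(z^2 - 8*z + 15) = (z - 3)*(z - 1)*(z - 5)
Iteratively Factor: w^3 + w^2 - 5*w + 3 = (w - 1)*(w^2 + 2*w - 3) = (w - 1)^2*(w + 3)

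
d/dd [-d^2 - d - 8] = -2*d - 1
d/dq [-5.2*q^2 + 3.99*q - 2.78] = 3.99 - 10.4*q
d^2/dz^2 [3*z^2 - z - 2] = 6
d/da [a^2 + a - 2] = 2*a + 1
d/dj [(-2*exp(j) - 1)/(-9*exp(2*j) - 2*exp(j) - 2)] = (-18*exp(2*j) - 18*exp(j) + 2)*exp(j)/(81*exp(4*j) + 36*exp(3*j) + 40*exp(2*j) + 8*exp(j) + 4)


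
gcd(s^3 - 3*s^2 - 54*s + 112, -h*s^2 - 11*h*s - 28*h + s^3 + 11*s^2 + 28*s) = s + 7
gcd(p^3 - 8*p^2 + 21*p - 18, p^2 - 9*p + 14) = p - 2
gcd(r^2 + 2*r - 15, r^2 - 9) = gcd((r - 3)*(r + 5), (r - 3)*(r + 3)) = r - 3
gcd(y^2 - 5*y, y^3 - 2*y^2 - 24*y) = y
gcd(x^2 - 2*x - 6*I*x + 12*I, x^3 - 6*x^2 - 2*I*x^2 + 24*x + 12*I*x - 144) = x - 6*I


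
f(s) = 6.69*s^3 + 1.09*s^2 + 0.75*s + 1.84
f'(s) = 20.07*s^2 + 2.18*s + 0.75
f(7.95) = 3438.15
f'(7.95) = 1286.56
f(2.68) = 140.45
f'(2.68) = 150.74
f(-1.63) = -25.46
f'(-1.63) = 50.52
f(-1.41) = -15.80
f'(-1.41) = 37.58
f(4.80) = 770.41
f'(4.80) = 473.63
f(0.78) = 6.26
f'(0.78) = 14.66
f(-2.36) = -81.79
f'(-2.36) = 107.39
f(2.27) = 87.41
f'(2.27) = 109.12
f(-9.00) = -4793.63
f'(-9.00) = 1606.80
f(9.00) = 4973.89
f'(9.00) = 1646.04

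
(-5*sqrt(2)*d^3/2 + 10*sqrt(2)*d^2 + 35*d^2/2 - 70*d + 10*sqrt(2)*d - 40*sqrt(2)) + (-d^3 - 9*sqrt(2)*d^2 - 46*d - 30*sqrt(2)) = -5*sqrt(2)*d^3/2 - d^3 + sqrt(2)*d^2 + 35*d^2/2 - 116*d + 10*sqrt(2)*d - 70*sqrt(2)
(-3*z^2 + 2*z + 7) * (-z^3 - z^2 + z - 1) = 3*z^5 + z^4 - 12*z^3 - 2*z^2 + 5*z - 7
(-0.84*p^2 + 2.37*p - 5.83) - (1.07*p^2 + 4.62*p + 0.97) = -1.91*p^2 - 2.25*p - 6.8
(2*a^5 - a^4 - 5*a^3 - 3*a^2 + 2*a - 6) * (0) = 0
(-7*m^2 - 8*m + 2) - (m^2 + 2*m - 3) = -8*m^2 - 10*m + 5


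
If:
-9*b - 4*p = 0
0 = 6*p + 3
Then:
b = 2/9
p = -1/2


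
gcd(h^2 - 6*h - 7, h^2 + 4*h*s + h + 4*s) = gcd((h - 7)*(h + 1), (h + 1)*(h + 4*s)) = h + 1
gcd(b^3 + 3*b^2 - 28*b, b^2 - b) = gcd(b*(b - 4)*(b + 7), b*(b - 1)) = b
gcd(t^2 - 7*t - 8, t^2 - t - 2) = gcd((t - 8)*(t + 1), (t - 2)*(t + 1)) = t + 1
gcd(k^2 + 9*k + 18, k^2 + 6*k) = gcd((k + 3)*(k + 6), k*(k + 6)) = k + 6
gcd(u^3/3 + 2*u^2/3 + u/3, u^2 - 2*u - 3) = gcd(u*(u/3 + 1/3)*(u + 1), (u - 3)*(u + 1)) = u + 1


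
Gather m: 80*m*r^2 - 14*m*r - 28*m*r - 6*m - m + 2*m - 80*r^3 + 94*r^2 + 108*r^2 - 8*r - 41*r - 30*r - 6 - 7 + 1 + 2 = m*(80*r^2 - 42*r - 5) - 80*r^3 + 202*r^2 - 79*r - 10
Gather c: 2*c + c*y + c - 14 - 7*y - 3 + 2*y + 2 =c*(y + 3) - 5*y - 15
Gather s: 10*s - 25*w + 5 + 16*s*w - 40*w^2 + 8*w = s*(16*w + 10) - 40*w^2 - 17*w + 5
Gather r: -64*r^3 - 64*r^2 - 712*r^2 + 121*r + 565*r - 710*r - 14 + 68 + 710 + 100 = -64*r^3 - 776*r^2 - 24*r + 864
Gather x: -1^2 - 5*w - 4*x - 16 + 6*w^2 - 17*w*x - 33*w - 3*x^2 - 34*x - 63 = 6*w^2 - 38*w - 3*x^2 + x*(-17*w - 38) - 80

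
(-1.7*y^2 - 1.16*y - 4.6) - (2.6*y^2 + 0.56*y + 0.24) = -4.3*y^2 - 1.72*y - 4.84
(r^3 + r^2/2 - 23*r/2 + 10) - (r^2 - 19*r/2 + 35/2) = r^3 - r^2/2 - 2*r - 15/2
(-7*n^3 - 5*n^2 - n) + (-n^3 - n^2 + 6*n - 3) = -8*n^3 - 6*n^2 + 5*n - 3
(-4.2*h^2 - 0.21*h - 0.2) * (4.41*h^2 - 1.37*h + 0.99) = -18.522*h^4 + 4.8279*h^3 - 4.7523*h^2 + 0.0661*h - 0.198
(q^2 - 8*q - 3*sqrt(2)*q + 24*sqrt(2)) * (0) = 0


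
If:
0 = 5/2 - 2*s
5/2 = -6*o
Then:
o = -5/12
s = 5/4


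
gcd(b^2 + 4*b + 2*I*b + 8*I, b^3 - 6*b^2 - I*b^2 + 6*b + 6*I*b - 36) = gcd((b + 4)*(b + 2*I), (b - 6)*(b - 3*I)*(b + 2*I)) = b + 2*I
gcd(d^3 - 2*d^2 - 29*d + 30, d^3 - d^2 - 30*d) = d^2 - d - 30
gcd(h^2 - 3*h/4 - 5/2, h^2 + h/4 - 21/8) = 1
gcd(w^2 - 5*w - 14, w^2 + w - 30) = 1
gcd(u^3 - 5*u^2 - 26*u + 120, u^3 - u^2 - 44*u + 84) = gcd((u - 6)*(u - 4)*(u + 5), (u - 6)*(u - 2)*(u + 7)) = u - 6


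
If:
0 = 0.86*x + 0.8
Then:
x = -0.93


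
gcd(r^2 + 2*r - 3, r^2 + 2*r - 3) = r^2 + 2*r - 3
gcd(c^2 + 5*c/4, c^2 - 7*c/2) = c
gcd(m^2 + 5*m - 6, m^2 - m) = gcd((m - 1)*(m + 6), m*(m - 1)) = m - 1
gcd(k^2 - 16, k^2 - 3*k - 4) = k - 4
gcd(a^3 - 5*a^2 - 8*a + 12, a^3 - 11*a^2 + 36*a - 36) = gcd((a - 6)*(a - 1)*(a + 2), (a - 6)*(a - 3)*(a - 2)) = a - 6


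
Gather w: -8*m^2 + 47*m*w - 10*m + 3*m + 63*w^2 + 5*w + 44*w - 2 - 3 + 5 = -8*m^2 - 7*m + 63*w^2 + w*(47*m + 49)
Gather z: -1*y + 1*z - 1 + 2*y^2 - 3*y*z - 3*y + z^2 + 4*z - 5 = 2*y^2 - 4*y + z^2 + z*(5 - 3*y) - 6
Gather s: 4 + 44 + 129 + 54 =231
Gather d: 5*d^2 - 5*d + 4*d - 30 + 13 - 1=5*d^2 - d - 18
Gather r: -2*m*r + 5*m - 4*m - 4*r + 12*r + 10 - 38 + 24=m + r*(8 - 2*m) - 4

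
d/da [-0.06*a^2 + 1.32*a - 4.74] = 1.32 - 0.12*a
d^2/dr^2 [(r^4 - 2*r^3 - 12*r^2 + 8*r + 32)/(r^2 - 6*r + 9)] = 2*(r^4 - 12*r^3 + 54*r^2 - 118*r + 36)/(r^4 - 12*r^3 + 54*r^2 - 108*r + 81)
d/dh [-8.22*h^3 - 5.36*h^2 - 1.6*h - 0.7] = -24.66*h^2 - 10.72*h - 1.6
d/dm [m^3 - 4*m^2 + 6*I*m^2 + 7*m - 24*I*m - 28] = 3*m^2 + m*(-8 + 12*I) + 7 - 24*I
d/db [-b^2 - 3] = -2*b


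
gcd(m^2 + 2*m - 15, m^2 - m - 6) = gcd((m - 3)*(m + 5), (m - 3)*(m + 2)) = m - 3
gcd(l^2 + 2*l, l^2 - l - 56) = 1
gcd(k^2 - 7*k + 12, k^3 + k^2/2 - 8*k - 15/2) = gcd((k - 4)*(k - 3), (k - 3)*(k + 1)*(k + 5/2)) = k - 3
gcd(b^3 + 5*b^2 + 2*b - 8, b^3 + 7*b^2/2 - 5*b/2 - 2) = b^2 + 3*b - 4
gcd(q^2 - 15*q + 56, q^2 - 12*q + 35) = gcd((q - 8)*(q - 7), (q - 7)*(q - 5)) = q - 7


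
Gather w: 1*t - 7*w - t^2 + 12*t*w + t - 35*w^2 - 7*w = -t^2 + 2*t - 35*w^2 + w*(12*t - 14)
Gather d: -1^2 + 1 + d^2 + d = d^2 + d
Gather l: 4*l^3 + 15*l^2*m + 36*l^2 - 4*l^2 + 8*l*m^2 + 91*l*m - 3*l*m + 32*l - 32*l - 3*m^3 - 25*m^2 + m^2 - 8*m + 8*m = 4*l^3 + l^2*(15*m + 32) + l*(8*m^2 + 88*m) - 3*m^3 - 24*m^2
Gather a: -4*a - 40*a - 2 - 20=-44*a - 22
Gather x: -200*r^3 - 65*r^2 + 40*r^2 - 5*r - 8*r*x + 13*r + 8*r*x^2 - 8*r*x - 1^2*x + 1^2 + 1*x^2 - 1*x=-200*r^3 - 25*r^2 + 8*r + x^2*(8*r + 1) + x*(-16*r - 2) + 1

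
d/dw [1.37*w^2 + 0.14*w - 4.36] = 2.74*w + 0.14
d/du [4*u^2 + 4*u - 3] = 8*u + 4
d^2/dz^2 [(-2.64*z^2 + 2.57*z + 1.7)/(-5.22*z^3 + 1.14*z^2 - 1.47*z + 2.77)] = (143.871552*z^6 - 420.170328*z^5 - 585.65268*z^4 + 737.89074*z^3 - 587.472048*z^2 - 81.699444*z + 22.972806)/(142.236648*z^9 - 93.189528*z^8 + 140.51718*z^7 - 280.401804*z^6 + 138.473226*z^5 - 145.721862*z^4 + 151.185933*z^3 - 44.198397*z^2 + 33.837489*z - 21.253933)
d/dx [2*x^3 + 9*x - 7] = 6*x^2 + 9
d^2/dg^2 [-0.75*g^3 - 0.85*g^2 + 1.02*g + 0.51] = -4.5*g - 1.7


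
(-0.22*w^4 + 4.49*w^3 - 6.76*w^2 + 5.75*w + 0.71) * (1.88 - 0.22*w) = 0.0484*w^5 - 1.4014*w^4 + 9.9284*w^3 - 13.9738*w^2 + 10.6538*w + 1.3348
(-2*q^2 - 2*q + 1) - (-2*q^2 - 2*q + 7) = -6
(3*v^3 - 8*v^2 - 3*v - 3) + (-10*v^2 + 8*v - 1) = 3*v^3 - 18*v^2 + 5*v - 4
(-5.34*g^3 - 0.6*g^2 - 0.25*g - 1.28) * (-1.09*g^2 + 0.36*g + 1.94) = 5.8206*g^5 - 1.2684*g^4 - 10.3031*g^3 + 0.1412*g^2 - 0.9458*g - 2.4832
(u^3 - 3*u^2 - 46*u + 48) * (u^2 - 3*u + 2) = u^5 - 6*u^4 - 35*u^3 + 180*u^2 - 236*u + 96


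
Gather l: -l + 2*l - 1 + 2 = l + 1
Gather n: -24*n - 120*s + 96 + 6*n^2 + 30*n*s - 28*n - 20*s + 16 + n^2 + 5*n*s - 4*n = 7*n^2 + n*(35*s - 56) - 140*s + 112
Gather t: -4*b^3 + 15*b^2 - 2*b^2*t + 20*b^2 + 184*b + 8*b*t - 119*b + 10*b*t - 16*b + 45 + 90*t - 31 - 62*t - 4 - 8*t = -4*b^3 + 35*b^2 + 49*b + t*(-2*b^2 + 18*b + 20) + 10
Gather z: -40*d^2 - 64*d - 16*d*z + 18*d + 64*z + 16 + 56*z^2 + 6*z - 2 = -40*d^2 - 46*d + 56*z^2 + z*(70 - 16*d) + 14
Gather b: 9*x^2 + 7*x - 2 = 9*x^2 + 7*x - 2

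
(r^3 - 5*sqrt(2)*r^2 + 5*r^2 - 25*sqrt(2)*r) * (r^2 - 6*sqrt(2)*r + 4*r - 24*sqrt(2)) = r^5 - 11*sqrt(2)*r^4 + 9*r^4 - 99*sqrt(2)*r^3 + 80*r^3 - 220*sqrt(2)*r^2 + 540*r^2 + 1200*r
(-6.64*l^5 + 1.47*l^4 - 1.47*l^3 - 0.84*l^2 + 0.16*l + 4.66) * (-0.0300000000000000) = 0.1992*l^5 - 0.0441*l^4 + 0.0441*l^3 + 0.0252*l^2 - 0.0048*l - 0.1398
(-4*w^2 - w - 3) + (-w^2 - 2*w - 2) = -5*w^2 - 3*w - 5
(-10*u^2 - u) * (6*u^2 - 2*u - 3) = -60*u^4 + 14*u^3 + 32*u^2 + 3*u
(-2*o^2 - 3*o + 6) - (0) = -2*o^2 - 3*o + 6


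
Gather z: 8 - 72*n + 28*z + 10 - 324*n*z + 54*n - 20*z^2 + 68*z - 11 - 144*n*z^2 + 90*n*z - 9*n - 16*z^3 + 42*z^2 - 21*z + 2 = -27*n - 16*z^3 + z^2*(22 - 144*n) + z*(75 - 234*n) + 9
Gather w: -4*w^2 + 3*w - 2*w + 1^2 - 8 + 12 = -4*w^2 + w + 5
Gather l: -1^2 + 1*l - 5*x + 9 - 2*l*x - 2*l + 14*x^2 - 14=l*(-2*x - 1) + 14*x^2 - 5*x - 6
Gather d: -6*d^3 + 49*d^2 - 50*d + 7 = -6*d^3 + 49*d^2 - 50*d + 7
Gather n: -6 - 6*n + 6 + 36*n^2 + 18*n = 36*n^2 + 12*n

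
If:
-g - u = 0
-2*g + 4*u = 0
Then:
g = 0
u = 0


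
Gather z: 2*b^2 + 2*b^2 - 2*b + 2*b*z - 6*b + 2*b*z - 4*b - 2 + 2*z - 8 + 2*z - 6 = 4*b^2 - 12*b + z*(4*b + 4) - 16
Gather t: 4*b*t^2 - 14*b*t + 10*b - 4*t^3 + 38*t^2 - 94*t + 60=10*b - 4*t^3 + t^2*(4*b + 38) + t*(-14*b - 94) + 60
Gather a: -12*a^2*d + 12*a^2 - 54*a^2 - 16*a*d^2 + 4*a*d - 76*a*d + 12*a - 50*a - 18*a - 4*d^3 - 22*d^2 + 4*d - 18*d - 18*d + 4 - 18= a^2*(-12*d - 42) + a*(-16*d^2 - 72*d - 56) - 4*d^3 - 22*d^2 - 32*d - 14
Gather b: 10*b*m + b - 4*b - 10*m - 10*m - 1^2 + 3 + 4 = b*(10*m - 3) - 20*m + 6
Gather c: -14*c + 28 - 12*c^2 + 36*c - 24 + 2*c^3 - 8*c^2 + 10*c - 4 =2*c^3 - 20*c^2 + 32*c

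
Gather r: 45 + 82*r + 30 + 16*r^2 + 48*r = 16*r^2 + 130*r + 75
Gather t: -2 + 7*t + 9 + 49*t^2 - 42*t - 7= 49*t^2 - 35*t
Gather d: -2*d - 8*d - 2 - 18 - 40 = -10*d - 60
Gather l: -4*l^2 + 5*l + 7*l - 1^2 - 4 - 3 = -4*l^2 + 12*l - 8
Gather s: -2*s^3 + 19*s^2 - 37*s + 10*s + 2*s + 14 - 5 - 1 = -2*s^3 + 19*s^2 - 25*s + 8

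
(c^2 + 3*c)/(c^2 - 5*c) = (c + 3)/(c - 5)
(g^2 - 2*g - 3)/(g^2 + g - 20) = (g^2 - 2*g - 3)/(g^2 + g - 20)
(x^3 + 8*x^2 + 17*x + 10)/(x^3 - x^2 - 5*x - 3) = (x^2 + 7*x + 10)/(x^2 - 2*x - 3)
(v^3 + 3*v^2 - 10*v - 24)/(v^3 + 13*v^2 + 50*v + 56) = (v - 3)/(v + 7)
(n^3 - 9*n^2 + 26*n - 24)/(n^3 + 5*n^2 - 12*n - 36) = (n^2 - 6*n + 8)/(n^2 + 8*n + 12)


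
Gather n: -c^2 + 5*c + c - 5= -c^2 + 6*c - 5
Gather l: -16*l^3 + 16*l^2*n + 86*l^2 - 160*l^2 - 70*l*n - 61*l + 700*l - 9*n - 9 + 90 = -16*l^3 + l^2*(16*n - 74) + l*(639 - 70*n) - 9*n + 81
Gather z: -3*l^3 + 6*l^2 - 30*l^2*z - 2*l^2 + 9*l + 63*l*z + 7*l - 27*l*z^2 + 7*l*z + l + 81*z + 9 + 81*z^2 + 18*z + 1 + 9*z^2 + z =-3*l^3 + 4*l^2 + 17*l + z^2*(90 - 27*l) + z*(-30*l^2 + 70*l + 100) + 10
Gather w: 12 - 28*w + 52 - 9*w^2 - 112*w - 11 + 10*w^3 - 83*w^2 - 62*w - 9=10*w^3 - 92*w^2 - 202*w + 44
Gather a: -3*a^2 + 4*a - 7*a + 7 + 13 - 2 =-3*a^2 - 3*a + 18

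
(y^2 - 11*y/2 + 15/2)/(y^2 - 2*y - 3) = (y - 5/2)/(y + 1)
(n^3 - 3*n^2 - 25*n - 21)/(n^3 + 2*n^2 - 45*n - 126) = (n + 1)/(n + 6)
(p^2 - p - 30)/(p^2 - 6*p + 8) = (p^2 - p - 30)/(p^2 - 6*p + 8)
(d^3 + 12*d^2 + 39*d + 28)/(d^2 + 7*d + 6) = (d^2 + 11*d + 28)/(d + 6)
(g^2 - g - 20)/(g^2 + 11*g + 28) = (g - 5)/(g + 7)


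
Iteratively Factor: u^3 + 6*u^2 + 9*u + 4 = (u + 1)*(u^2 + 5*u + 4) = (u + 1)^2*(u + 4)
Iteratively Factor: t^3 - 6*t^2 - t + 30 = (t - 5)*(t^2 - t - 6) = (t - 5)*(t + 2)*(t - 3)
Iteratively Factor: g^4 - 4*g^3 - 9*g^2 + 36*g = (g - 4)*(g^3 - 9*g) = g*(g - 4)*(g^2 - 9) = g*(g - 4)*(g + 3)*(g - 3)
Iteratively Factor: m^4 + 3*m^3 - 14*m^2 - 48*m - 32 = (m + 1)*(m^3 + 2*m^2 - 16*m - 32) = (m - 4)*(m + 1)*(m^2 + 6*m + 8) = (m - 4)*(m + 1)*(m + 2)*(m + 4)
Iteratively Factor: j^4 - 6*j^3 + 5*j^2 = (j - 5)*(j^3 - j^2) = j*(j - 5)*(j^2 - j) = j*(j - 5)*(j - 1)*(j)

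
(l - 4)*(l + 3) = l^2 - l - 12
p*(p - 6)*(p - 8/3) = p^3 - 26*p^2/3 + 16*p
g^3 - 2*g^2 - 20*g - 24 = (g - 6)*(g + 2)^2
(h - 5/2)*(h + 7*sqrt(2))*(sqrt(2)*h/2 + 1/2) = sqrt(2)*h^3/2 - 5*sqrt(2)*h^2/4 + 15*h^2/2 - 75*h/4 + 7*sqrt(2)*h/2 - 35*sqrt(2)/4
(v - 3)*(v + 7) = v^2 + 4*v - 21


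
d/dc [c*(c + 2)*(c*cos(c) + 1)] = -c*(c + 2)*(c*sin(c) - cos(c)) + c*(c*cos(c) + 1) + (c + 2)*(c*cos(c) + 1)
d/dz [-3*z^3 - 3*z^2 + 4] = 3*z*(-3*z - 2)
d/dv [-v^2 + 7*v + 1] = 7 - 2*v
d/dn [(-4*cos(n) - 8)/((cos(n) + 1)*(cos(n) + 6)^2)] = 4*(2*sin(n)^2 - 7*cos(n) - 12)*sin(n)/((cos(n) + 1)^2*(cos(n) + 6)^3)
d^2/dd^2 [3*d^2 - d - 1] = 6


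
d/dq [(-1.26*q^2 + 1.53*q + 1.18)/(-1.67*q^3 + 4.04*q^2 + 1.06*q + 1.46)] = (-2.1042*q^4 + 5.1102*q^3 - 1.605*q^2 - 13.2136*q + 0.983)/(2.7889*q^6 - 13.4936*q^5 + 12.7812*q^4 + 3.6884*q^3 + 12.9204*q^2 + 3.0952*q + 2.1316)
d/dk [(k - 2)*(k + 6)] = 2*k + 4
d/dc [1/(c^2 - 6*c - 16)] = 2*(3 - c)/(-c^2 + 6*c + 16)^2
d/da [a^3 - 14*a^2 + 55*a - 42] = 3*a^2 - 28*a + 55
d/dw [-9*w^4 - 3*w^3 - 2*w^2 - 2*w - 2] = -36*w^3 - 9*w^2 - 4*w - 2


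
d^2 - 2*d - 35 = (d - 7)*(d + 5)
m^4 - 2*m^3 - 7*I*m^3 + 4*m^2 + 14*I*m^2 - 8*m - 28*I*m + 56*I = (m - 2)*(m - 7*I)*(m - 2*I)*(m + 2*I)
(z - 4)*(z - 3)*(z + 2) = z^3 - 5*z^2 - 2*z + 24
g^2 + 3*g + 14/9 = (g + 2/3)*(g + 7/3)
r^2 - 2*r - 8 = (r - 4)*(r + 2)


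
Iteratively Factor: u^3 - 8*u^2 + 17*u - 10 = (u - 1)*(u^2 - 7*u + 10) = (u - 2)*(u - 1)*(u - 5)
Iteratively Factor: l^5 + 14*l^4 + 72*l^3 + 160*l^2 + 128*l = (l + 4)*(l^4 + 10*l^3 + 32*l^2 + 32*l) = l*(l + 4)*(l^3 + 10*l^2 + 32*l + 32) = l*(l + 2)*(l + 4)*(l^2 + 8*l + 16) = l*(l + 2)*(l + 4)^2*(l + 4)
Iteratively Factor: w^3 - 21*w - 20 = (w + 4)*(w^2 - 4*w - 5) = (w + 1)*(w + 4)*(w - 5)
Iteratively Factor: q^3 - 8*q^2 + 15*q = (q)*(q^2 - 8*q + 15) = q*(q - 3)*(q - 5)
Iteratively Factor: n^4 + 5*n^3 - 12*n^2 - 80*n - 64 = (n + 1)*(n^3 + 4*n^2 - 16*n - 64) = (n + 1)*(n + 4)*(n^2 - 16) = (n + 1)*(n + 4)^2*(n - 4)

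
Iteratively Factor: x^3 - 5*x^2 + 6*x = (x - 2)*(x^2 - 3*x) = x*(x - 2)*(x - 3)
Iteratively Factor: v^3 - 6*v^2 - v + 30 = (v + 2)*(v^2 - 8*v + 15) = (v - 3)*(v + 2)*(v - 5)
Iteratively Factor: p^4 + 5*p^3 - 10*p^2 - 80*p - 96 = (p + 3)*(p^3 + 2*p^2 - 16*p - 32) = (p + 2)*(p + 3)*(p^2 - 16) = (p - 4)*(p + 2)*(p + 3)*(p + 4)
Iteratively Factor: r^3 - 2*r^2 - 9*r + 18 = (r - 3)*(r^2 + r - 6) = (r - 3)*(r + 3)*(r - 2)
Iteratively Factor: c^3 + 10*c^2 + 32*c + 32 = (c + 4)*(c^2 + 6*c + 8) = (c + 2)*(c + 4)*(c + 4)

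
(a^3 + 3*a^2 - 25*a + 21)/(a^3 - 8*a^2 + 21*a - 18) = (a^2 + 6*a - 7)/(a^2 - 5*a + 6)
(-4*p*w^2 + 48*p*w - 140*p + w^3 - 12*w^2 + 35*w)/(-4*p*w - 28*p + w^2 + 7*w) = (w^2 - 12*w + 35)/(w + 7)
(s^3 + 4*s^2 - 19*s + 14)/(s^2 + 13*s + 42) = (s^2 - 3*s + 2)/(s + 6)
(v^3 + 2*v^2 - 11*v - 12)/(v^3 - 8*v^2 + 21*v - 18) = (v^2 + 5*v + 4)/(v^2 - 5*v + 6)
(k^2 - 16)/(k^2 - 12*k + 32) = (k + 4)/(k - 8)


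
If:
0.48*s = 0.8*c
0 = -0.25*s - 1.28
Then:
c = -3.07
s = -5.12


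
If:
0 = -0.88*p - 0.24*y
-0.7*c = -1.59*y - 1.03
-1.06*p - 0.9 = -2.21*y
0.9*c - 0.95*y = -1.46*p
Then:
No Solution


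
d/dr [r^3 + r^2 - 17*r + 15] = 3*r^2 + 2*r - 17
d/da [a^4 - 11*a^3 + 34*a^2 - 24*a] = 4*a^3 - 33*a^2 + 68*a - 24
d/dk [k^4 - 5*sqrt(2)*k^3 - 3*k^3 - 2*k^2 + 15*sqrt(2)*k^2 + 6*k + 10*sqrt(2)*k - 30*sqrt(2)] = 4*k^3 - 15*sqrt(2)*k^2 - 9*k^2 - 4*k + 30*sqrt(2)*k + 6 + 10*sqrt(2)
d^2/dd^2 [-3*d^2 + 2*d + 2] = -6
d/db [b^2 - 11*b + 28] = 2*b - 11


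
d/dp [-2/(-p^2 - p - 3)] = 2*(-2*p - 1)/(p^2 + p + 3)^2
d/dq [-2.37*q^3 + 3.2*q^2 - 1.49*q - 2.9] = -7.11*q^2 + 6.4*q - 1.49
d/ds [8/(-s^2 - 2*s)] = 16*(s + 1)/(s^2*(s + 2)^2)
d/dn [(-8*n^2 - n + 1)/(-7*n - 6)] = (56*n^2 + 96*n + 13)/(49*n^2 + 84*n + 36)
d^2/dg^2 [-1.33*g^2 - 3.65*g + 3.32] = -2.66000000000000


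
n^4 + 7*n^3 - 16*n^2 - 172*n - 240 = (n - 5)*(n + 2)*(n + 4)*(n + 6)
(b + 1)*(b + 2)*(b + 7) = b^3 + 10*b^2 + 23*b + 14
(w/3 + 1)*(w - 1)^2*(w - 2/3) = w^4/3 + w^3/9 - 17*w^2/9 + 19*w/9 - 2/3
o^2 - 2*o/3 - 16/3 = (o - 8/3)*(o + 2)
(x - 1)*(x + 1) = x^2 - 1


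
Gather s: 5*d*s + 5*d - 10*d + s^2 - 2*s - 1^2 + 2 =-5*d + s^2 + s*(5*d - 2) + 1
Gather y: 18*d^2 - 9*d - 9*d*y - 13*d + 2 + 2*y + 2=18*d^2 - 22*d + y*(2 - 9*d) + 4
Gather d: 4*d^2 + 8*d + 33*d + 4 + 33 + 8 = 4*d^2 + 41*d + 45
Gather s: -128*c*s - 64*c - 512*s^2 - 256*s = -64*c - 512*s^2 + s*(-128*c - 256)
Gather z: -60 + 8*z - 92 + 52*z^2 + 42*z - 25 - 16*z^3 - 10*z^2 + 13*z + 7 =-16*z^3 + 42*z^2 + 63*z - 170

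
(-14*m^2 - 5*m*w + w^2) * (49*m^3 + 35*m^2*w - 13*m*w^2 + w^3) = -686*m^5 - 735*m^4*w + 56*m^3*w^2 + 86*m^2*w^3 - 18*m*w^4 + w^5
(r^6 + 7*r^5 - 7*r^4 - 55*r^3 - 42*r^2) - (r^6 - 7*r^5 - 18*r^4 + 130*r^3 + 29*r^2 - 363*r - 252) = 14*r^5 + 11*r^4 - 185*r^3 - 71*r^2 + 363*r + 252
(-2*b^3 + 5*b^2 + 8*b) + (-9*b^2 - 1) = -2*b^3 - 4*b^2 + 8*b - 1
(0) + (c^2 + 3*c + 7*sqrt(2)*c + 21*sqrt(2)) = c^2 + 3*c + 7*sqrt(2)*c + 21*sqrt(2)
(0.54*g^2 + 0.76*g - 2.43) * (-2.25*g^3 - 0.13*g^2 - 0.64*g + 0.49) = -1.215*g^5 - 1.7802*g^4 + 5.0231*g^3 + 0.0941*g^2 + 1.9276*g - 1.1907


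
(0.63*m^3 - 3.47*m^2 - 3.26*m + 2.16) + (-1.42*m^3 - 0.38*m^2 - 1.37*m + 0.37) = -0.79*m^3 - 3.85*m^2 - 4.63*m + 2.53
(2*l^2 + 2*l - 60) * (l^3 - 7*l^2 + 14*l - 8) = 2*l^5 - 12*l^4 - 46*l^3 + 432*l^2 - 856*l + 480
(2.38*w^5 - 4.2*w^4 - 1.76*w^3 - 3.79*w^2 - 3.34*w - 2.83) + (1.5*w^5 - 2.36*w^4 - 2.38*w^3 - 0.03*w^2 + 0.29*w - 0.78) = 3.88*w^5 - 6.56*w^4 - 4.14*w^3 - 3.82*w^2 - 3.05*w - 3.61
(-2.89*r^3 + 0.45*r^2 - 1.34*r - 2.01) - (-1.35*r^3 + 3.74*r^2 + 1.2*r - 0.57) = -1.54*r^3 - 3.29*r^2 - 2.54*r - 1.44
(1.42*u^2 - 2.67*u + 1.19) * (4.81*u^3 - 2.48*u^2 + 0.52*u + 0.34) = 6.8302*u^5 - 16.3643*u^4 + 13.0839*u^3 - 3.8568*u^2 - 0.289*u + 0.4046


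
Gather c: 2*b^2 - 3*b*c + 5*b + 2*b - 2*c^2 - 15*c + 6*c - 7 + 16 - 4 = 2*b^2 + 7*b - 2*c^2 + c*(-3*b - 9) + 5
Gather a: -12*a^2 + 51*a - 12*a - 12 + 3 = -12*a^2 + 39*a - 9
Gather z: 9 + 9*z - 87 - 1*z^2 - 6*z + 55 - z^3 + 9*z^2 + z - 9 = -z^3 + 8*z^2 + 4*z - 32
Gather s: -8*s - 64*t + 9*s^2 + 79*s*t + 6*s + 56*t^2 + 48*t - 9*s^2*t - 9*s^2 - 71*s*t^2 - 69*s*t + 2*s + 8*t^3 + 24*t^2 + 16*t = -9*s^2*t + s*(-71*t^2 + 10*t) + 8*t^3 + 80*t^2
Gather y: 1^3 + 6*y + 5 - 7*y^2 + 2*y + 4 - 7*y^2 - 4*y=-14*y^2 + 4*y + 10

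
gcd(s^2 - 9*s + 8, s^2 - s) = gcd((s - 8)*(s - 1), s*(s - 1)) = s - 1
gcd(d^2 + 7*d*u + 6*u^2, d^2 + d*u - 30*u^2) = d + 6*u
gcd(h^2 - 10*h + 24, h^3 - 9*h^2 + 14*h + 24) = h^2 - 10*h + 24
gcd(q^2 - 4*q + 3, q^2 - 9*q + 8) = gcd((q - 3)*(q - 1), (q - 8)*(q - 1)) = q - 1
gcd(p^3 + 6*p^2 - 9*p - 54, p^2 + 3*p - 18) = p^2 + 3*p - 18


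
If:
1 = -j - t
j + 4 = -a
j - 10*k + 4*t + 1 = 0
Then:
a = t - 3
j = -t - 1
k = 3*t/10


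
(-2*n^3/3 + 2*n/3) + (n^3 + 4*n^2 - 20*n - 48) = n^3/3 + 4*n^2 - 58*n/3 - 48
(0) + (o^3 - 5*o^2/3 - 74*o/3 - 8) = o^3 - 5*o^2/3 - 74*o/3 - 8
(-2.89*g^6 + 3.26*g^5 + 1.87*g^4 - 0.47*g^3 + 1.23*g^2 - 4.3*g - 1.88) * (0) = 0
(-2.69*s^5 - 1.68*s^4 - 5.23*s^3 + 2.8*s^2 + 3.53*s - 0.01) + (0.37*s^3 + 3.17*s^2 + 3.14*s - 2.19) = -2.69*s^5 - 1.68*s^4 - 4.86*s^3 + 5.97*s^2 + 6.67*s - 2.2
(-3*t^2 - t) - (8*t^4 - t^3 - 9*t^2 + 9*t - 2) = -8*t^4 + t^3 + 6*t^2 - 10*t + 2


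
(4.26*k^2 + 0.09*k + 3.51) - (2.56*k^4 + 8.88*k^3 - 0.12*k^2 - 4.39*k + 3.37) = -2.56*k^4 - 8.88*k^3 + 4.38*k^2 + 4.48*k + 0.14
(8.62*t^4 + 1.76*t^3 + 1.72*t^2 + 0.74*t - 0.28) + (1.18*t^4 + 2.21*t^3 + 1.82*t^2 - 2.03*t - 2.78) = 9.8*t^4 + 3.97*t^3 + 3.54*t^2 - 1.29*t - 3.06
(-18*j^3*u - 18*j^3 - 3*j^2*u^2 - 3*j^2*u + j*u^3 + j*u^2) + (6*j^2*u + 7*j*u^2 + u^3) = -18*j^3*u - 18*j^3 - 3*j^2*u^2 + 3*j^2*u + j*u^3 + 8*j*u^2 + u^3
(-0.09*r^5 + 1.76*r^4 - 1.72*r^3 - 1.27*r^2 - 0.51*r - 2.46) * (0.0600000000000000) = -0.0054*r^5 + 0.1056*r^4 - 0.1032*r^3 - 0.0762*r^2 - 0.0306*r - 0.1476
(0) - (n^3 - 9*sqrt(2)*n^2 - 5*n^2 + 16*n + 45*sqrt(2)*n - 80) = -n^3 + 5*n^2 + 9*sqrt(2)*n^2 - 45*sqrt(2)*n - 16*n + 80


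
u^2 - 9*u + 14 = (u - 7)*(u - 2)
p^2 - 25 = (p - 5)*(p + 5)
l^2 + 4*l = l*(l + 4)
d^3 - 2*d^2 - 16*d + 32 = (d - 4)*(d - 2)*(d + 4)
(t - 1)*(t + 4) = t^2 + 3*t - 4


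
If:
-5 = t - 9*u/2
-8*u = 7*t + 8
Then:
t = -152/79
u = 54/79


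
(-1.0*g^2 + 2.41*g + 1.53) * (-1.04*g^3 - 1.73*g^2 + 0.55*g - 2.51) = 1.04*g^5 - 0.7764*g^4 - 6.3105*g^3 + 1.1886*g^2 - 5.2076*g - 3.8403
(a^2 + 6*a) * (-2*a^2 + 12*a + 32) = -2*a^4 + 104*a^2 + 192*a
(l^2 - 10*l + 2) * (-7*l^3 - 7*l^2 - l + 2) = -7*l^5 + 63*l^4 + 55*l^3 - 2*l^2 - 22*l + 4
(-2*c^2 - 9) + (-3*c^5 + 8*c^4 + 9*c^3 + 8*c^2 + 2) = -3*c^5 + 8*c^4 + 9*c^3 + 6*c^2 - 7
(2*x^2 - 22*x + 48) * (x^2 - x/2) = 2*x^4 - 23*x^3 + 59*x^2 - 24*x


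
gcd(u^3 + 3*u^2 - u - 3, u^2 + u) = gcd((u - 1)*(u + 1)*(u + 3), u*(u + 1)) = u + 1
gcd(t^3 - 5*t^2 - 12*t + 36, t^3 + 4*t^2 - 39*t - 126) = t^2 - 3*t - 18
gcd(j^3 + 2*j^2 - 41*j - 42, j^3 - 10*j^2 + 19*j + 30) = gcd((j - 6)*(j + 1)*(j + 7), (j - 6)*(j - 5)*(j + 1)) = j^2 - 5*j - 6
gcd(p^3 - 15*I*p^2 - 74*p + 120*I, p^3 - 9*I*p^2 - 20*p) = p^2 - 9*I*p - 20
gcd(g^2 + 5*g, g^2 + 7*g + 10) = g + 5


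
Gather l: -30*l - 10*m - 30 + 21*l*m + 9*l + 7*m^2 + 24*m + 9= l*(21*m - 21) + 7*m^2 + 14*m - 21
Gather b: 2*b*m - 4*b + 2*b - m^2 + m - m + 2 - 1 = b*(2*m - 2) - m^2 + 1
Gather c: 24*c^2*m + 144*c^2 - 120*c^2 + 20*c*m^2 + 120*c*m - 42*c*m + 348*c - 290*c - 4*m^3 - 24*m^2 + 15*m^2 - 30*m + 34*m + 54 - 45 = c^2*(24*m + 24) + c*(20*m^2 + 78*m + 58) - 4*m^3 - 9*m^2 + 4*m + 9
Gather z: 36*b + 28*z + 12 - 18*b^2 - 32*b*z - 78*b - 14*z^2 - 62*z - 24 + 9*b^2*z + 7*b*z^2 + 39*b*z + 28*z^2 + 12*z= -18*b^2 - 42*b + z^2*(7*b + 14) + z*(9*b^2 + 7*b - 22) - 12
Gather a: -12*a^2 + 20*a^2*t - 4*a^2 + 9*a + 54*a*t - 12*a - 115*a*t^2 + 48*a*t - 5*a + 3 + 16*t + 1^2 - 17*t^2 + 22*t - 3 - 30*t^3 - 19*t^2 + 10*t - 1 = a^2*(20*t - 16) + a*(-115*t^2 + 102*t - 8) - 30*t^3 - 36*t^2 + 48*t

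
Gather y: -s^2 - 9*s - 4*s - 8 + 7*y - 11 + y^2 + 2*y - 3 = -s^2 - 13*s + y^2 + 9*y - 22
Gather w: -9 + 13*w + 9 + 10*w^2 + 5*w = 10*w^2 + 18*w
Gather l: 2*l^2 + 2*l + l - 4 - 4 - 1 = 2*l^2 + 3*l - 9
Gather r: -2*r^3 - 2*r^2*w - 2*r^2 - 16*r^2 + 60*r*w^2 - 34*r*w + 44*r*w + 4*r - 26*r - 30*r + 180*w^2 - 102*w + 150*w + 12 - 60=-2*r^3 + r^2*(-2*w - 18) + r*(60*w^2 + 10*w - 52) + 180*w^2 + 48*w - 48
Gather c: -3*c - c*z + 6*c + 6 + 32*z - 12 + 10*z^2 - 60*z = c*(3 - z) + 10*z^2 - 28*z - 6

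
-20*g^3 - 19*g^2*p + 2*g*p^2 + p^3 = (-4*g + p)*(g + p)*(5*g + p)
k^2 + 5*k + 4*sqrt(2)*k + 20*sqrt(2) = (k + 5)*(k + 4*sqrt(2))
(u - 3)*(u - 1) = u^2 - 4*u + 3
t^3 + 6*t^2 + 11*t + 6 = (t + 1)*(t + 2)*(t + 3)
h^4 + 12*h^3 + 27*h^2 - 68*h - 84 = (h - 2)*(h + 1)*(h + 6)*(h + 7)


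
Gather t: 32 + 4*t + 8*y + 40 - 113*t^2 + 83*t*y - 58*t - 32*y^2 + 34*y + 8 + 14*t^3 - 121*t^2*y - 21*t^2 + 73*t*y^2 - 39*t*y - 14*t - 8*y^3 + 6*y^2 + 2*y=14*t^3 + t^2*(-121*y - 134) + t*(73*y^2 + 44*y - 68) - 8*y^3 - 26*y^2 + 44*y + 80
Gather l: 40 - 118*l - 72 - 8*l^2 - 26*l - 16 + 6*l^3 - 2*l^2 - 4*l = 6*l^3 - 10*l^2 - 148*l - 48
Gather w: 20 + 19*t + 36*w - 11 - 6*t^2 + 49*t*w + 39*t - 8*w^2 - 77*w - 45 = -6*t^2 + 58*t - 8*w^2 + w*(49*t - 41) - 36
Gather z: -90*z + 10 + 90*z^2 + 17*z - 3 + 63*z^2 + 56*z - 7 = 153*z^2 - 17*z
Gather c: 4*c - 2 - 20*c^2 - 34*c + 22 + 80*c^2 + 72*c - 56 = 60*c^2 + 42*c - 36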